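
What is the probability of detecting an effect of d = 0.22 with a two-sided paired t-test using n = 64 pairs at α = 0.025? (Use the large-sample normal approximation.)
Power ≈ 0.32

Power calculation (paired t-test, normal approximation):
z_β = d · √n - z_{α/2}
z_β = 0.22 · √64 - 2.241
z_β = 0.22 · 8.000 - 2.241
z_β = -0.481

Power = Φ(z_β) = Φ(-0.481) ≈ 0.315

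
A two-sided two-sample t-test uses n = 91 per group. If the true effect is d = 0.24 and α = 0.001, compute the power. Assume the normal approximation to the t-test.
Power ≈ 0.05

Power calculation (two-sample t-test, normal approximation):
z_β = d · √(n/2) - z_{α/2}
z_β = 0.24 · √(91/2) - 3.291
z_β = 0.24 · 6.745 - 3.291
z_β = -1.672

Power = Φ(z_β) = Φ(-1.672) ≈ 0.047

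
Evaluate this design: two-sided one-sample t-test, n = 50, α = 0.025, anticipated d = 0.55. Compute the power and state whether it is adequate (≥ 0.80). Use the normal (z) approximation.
Power ≈ 0.95; the study is adequately powered (power ≥ 0.80)

Power calculation (one-sample t-test, normal approximation):
z_β = d · √n - z_{α/2}
z_β = 0.55 · √50 - 2.241
z_β = 0.55 · 7.071 - 2.241
z_β = 1.648

Power = Φ(z_β) = Φ(1.648) ≈ 0.950

Effect size d = 0.55 is medium by Cohen's convention (0.2/0.5/0.8).

Threshold: power ≥ 0.80 is conventionally adequate.
Power ≈ 0.95 → the study is adequately powered (power ≥ 0.80).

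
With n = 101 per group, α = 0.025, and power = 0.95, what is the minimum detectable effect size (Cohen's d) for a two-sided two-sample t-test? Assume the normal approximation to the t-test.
d ≈ 0.55

Minimum detectable effect (two-sample t-test, normal approximation):
d = (z_{α/2} + z_β) / √(n/2)
d = (2.241 + 1.645) / √(101/2)
d = 3.886 / 7.106
d ≈ 0.55

By Cohen's convention (0.2 small / 0.5 medium / 0.8 large): medium effect.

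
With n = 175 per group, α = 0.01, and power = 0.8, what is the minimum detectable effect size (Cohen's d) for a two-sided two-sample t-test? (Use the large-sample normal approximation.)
d ≈ 0.37

Minimum detectable effect (two-sample t-test, normal approximation):
d = (z_{α/2} + z_β) / √(n/2)
d = (2.576 + 0.842) / √(175/2)
d = 3.417 / 9.354
d ≈ 0.37

By Cohen's convention (0.2 small / 0.5 medium / 0.8 large): small effect.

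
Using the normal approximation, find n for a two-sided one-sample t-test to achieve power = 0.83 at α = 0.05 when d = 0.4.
n = 54

Sample size formula (one-sample t-test, normal approximation):
n = ((z_{α/2} + z_β) / d)²

z_{α/2} = 1.960 (for α = 0.05, two-sided)
z_β = 0.954 (for power = 0.83)
d = 0.4

n = ((1.960 + 0.954) / 0.4)²
n = (7.285)²
n ≈ 53.07
Round up to the next whole number: n = 54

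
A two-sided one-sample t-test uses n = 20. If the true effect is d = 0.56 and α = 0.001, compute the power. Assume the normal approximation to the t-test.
Power ≈ 0.22

Power calculation (one-sample t-test, normal approximation):
z_β = d · √n - z_{α/2}
z_β = 0.56 · √20 - 3.291
z_β = 0.56 · 4.472 - 3.291
z_β = -0.786

Power = Φ(z_β) = Φ(-0.786) ≈ 0.216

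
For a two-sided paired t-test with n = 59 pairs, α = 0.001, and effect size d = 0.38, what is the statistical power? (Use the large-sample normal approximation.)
Power ≈ 0.36

Power calculation (paired t-test, normal approximation):
z_β = d · √n - z_{α/2}
z_β = 0.38 · √59 - 3.291
z_β = 0.38 · 7.681 - 3.291
z_β = -0.372

Power = Φ(z_β) = Φ(-0.372) ≈ 0.355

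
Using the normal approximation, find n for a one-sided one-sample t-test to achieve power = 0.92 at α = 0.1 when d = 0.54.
n = 25

Sample size formula (one-sample t-test, normal approximation):
n = ((z_α + z_β) / d)²

z_α = 1.282 (for α = 0.1, one-sided)
z_β = 1.405 (for power = 0.92)
d = 0.54

n = ((1.282 + 1.405) / 0.54)²
n = (4.976)²
n ≈ 24.76
Round up to the next whole number: n = 25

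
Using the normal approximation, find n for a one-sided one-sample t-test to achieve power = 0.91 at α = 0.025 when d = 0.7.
n = 23

Sample size formula (one-sample t-test, normal approximation):
n = ((z_α + z_β) / d)²

z_α = 1.960 (for α = 0.025, one-sided)
z_β = 1.341 (for power = 0.91)
d = 0.7

n = ((1.960 + 1.341) / 0.7)²
n = (4.716)²
n ≈ 22.24
Round up to the next whole number: n = 23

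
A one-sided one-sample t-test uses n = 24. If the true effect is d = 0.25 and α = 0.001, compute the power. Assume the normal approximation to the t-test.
Power ≈ 0.03

Power calculation (one-sample t-test, normal approximation):
z_β = d · √n - z_α
z_β = 0.25 · √24 - 3.090
z_β = 0.25 · 4.899 - 3.090
z_β = -1.865

Power = Φ(z_β) = Φ(-1.865) ≈ 0.031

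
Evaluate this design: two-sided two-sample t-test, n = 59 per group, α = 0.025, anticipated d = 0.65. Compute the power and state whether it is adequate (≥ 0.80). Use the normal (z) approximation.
Power ≈ 0.90; the study is adequately powered (power ≥ 0.80)

Power calculation (two-sample t-test, normal approximation):
z_β = d · √(n/2) - z_{α/2}
z_β = 0.65 · √(59/2) - 2.241
z_β = 0.65 · 5.431 - 2.241
z_β = 1.289

Power = Φ(z_β) = Φ(1.289) ≈ 0.901

Effect size d = 0.65 is medium by Cohen's convention (0.2/0.5/0.8).

Threshold: power ≥ 0.80 is conventionally adequate.
Power ≈ 0.90 → the study is adequately powered (power ≥ 0.80).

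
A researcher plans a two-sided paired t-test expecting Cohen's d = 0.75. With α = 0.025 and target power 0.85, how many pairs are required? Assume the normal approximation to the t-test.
n = 20 pairs

Sample size formula (paired t-test, normal approximation):
n = ((z_{α/2} + z_β) / d)²

z_{α/2} = 2.241 (for α = 0.025, two-sided)
z_β = 1.036 (for power = 0.85)
d = 0.75

n = ((2.241 + 1.036) / 0.75)²
n = (4.369)²
n ≈ 19.09
Round up to the next whole number: n = 20 pairs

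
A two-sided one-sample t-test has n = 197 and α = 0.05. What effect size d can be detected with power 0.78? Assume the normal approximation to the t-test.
d ≈ 0.19

Minimum detectable effect (one-sample t-test, normal approximation):
d = (z_{α/2} + z_β) / √n
d = (1.960 + 0.772) / √197
d = 2.732 / 14.036
d ≈ 0.19

By Cohen's convention (0.2 small / 0.5 medium / 0.8 large): very small effect.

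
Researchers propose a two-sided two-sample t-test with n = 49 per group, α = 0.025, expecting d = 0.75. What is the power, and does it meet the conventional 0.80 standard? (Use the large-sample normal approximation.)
Power ≈ 0.93; the study is adequately powered (power ≥ 0.80)

Power calculation (two-sample t-test, normal approximation):
z_β = d · √(n/2) - z_{α/2}
z_β = 0.75 · √(49/2) - 2.241
z_β = 0.75 · 4.950 - 2.241
z_β = 1.471

Power = Φ(z_β) = Φ(1.471) ≈ 0.929

Effect size d = 0.75 is medium by Cohen's convention (0.2/0.5/0.8).

Threshold: power ≥ 0.80 is conventionally adequate.
Power ≈ 0.93 → the study is adequately powered (power ≥ 0.80).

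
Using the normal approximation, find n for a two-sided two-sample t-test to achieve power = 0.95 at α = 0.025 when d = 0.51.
n = 117 per group

Sample size formula (two-sample t-test, normal approximation):
n = 2 · ((z_{α/2} + z_β) / d)²

z_{α/2} = 2.241 (for α = 0.025, two-sided)
z_β = 1.645 (for power = 0.95)
d = 0.51

n = 2 · ((2.241 + 1.645) / 0.51)²
n = 2 · (7.620)²
n ≈ 116.13
Round up to the next whole number: n = 117 per group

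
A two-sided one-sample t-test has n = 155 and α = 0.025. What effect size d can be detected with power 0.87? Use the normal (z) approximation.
d ≈ 0.27

Minimum detectable effect (one-sample t-test, normal approximation):
d = (z_{α/2} + z_β) / √n
d = (2.241 + 1.126) / √155
d = 3.368 / 12.450
d ≈ 0.27

By Cohen's convention (0.2 small / 0.5 medium / 0.8 large): small effect.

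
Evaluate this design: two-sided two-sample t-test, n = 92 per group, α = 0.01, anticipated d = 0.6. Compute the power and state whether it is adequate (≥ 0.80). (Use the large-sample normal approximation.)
Power ≈ 0.93; the study is adequately powered (power ≥ 0.80)

Power calculation (two-sample t-test, normal approximation):
z_β = d · √(n/2) - z_{α/2}
z_β = 0.6 · √(92/2) - 2.576
z_β = 0.6 · 6.782 - 2.576
z_β = 1.494

Power = Φ(z_β) = Φ(1.494) ≈ 0.932

Effect size d = 0.6 is medium by Cohen's convention (0.2/0.5/0.8).

Threshold: power ≥ 0.80 is conventionally adequate.
Power ≈ 0.93 → the study is adequately powered (power ≥ 0.80).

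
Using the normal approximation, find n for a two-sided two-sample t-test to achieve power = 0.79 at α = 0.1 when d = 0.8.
n = 19 per group

Sample size formula (two-sample t-test, normal approximation):
n = 2 · ((z_{α/2} + z_β) / d)²

z_{α/2} = 1.645 (for α = 0.1, two-sided)
z_β = 0.806 (for power = 0.79)
d = 0.8

n = 2 · ((1.645 + 0.806) / 0.8)²
n = 2 · (3.064)²
n ≈ 18.78
Round up to the next whole number: n = 19 per group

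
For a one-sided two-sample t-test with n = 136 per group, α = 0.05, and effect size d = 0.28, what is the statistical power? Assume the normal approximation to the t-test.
Power ≈ 0.75

Power calculation (two-sample t-test, normal approximation):
z_β = d · √(n/2) - z_α
z_β = 0.28 · √(136/2) - 1.645
z_β = 0.28 · 8.246 - 1.645
z_β = 0.664

Power = Φ(z_β) = Φ(0.664) ≈ 0.747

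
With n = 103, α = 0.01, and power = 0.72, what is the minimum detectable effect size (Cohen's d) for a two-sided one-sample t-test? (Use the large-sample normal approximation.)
d ≈ 0.31

Minimum detectable effect (one-sample t-test, normal approximation):
d = (z_{α/2} + z_β) / √n
d = (2.576 + 0.583) / √103
d = 3.159 / 10.149
d ≈ 0.31

By Cohen's convention (0.2 small / 0.5 medium / 0.8 large): small effect.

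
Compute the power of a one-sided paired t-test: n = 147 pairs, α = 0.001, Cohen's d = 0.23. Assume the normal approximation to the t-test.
Power ≈ 0.38

Power calculation (paired t-test, normal approximation):
z_β = d · √n - z_α
z_β = 0.23 · √147 - 3.090
z_β = 0.23 · 12.124 - 3.090
z_β = -0.302

Power = Φ(z_β) = Φ(-0.302) ≈ 0.381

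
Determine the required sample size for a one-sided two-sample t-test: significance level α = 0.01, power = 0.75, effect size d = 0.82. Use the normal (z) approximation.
n = 27 per group

Sample size formula (two-sample t-test, normal approximation):
n = 2 · ((z_α + z_β) / d)²

z_α = 2.326 (for α = 0.01, one-sided)
z_β = 0.674 (for power = 0.75)
d = 0.82

n = 2 · ((2.326 + 0.674) / 0.82)²
n = 2 · (3.659)²
n ≈ 26.78
Round up to the next whole number: n = 27 per group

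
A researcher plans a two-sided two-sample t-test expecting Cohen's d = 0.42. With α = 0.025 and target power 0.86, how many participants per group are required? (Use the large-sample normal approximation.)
n = 126 per group

Sample size formula (two-sample t-test, normal approximation):
n = 2 · ((z_{α/2} + z_β) / d)²

z_{α/2} = 2.241 (for α = 0.025, two-sided)
z_β = 1.080 (for power = 0.86)
d = 0.42

n = 2 · ((2.241 + 1.080) / 0.42)²
n = 2 · (7.907)²
n ≈ 125.04
Round up to the next whole number: n = 126 per group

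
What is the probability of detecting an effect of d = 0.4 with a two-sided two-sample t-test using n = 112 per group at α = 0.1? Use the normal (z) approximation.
Power ≈ 0.91

Power calculation (two-sample t-test, normal approximation):
z_β = d · √(n/2) - z_{α/2}
z_β = 0.4 · √(112/2) - 1.645
z_β = 0.4 · 7.483 - 1.645
z_β = 1.348

Power = Φ(z_β) = Φ(1.348) ≈ 0.911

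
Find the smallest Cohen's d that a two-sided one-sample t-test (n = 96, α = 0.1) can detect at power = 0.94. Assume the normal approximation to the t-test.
d ≈ 0.33

Minimum detectable effect (one-sample t-test, normal approximation):
d = (z_{α/2} + z_β) / √n
d = (1.645 + 1.555) / √96
d = 3.200 / 9.798
d ≈ 0.33

By Cohen's convention (0.2 small / 0.5 medium / 0.8 large): small effect.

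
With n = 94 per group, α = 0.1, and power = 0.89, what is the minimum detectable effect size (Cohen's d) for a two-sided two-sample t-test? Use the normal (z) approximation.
d ≈ 0.42

Minimum detectable effect (two-sample t-test, normal approximation):
d = (z_{α/2} + z_β) / √(n/2)
d = (1.645 + 1.227) / √(94/2)
d = 2.871 / 6.856
d ≈ 0.42

By Cohen's convention (0.2 small / 0.5 medium / 0.8 large): small effect.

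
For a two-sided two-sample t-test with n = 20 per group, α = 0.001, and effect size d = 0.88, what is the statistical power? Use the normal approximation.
Power ≈ 0.31

Power calculation (two-sample t-test, normal approximation):
z_β = d · √(n/2) - z_{α/2}
z_β = 0.88 · √(20/2) - 3.291
z_β = 0.88 · 3.162 - 3.291
z_β = -0.508

Power = Φ(z_β) = Φ(-0.508) ≈ 0.306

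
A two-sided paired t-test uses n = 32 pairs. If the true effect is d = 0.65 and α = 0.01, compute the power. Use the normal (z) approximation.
Power ≈ 0.86

Power calculation (paired t-test, normal approximation):
z_β = d · √n - z_{α/2}
z_β = 0.65 · √32 - 2.576
z_β = 0.65 · 5.657 - 2.576
z_β = 1.101

Power = Φ(z_β) = Φ(1.101) ≈ 0.865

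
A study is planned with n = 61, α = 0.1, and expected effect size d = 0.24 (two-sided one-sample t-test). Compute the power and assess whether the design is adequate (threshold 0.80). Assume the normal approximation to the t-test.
Power ≈ 0.59; the study is underpowered (power < 0.80)

Power calculation (one-sample t-test, normal approximation):
z_β = d · √n - z_{α/2}
z_β = 0.24 · √61 - 1.645
z_β = 0.24 · 7.810 - 1.645
z_β = 0.230

Power = Φ(z_β) = Φ(0.230) ≈ 0.591

Effect size d = 0.24 is small by Cohen's convention (0.2/0.5/0.8).

Threshold: power ≥ 0.80 is conventionally adequate.
Power ≈ 0.59 → the study is underpowered (power < 0.80).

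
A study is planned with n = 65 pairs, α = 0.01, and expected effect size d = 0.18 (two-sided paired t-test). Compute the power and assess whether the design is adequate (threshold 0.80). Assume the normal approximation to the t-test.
Power ≈ 0.13; the study is underpowered (power < 0.80)

Power calculation (paired t-test, normal approximation):
z_β = d · √n - z_{α/2}
z_β = 0.18 · √65 - 2.576
z_β = 0.18 · 8.062 - 2.576
z_β = -1.125

Power = Φ(z_β) = Φ(-1.125) ≈ 0.130

Effect size d = 0.18 is very small by Cohen's convention (0.2/0.5/0.8).

Threshold: power ≥ 0.80 is conventionally adequate.
Power ≈ 0.13 → the study is underpowered (power < 0.80).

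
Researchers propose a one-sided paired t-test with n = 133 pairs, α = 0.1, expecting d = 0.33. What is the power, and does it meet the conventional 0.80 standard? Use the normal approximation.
Power ≈ 0.99; the study is adequately powered (power ≥ 0.80)

Power calculation (paired t-test, normal approximation):
z_β = d · √n - z_α
z_β = 0.33 · √133 - 1.282
z_β = 0.33 · 11.533 - 1.282
z_β = 2.524

Power = Φ(z_β) = Φ(2.524) ≈ 0.994

Effect size d = 0.33 is small by Cohen's convention (0.2/0.5/0.8).

Threshold: power ≥ 0.80 is conventionally adequate.
Power ≈ 0.99 → the study is adequately powered (power ≥ 0.80).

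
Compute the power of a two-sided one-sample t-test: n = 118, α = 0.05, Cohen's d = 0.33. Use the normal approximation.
Power ≈ 0.95

Power calculation (one-sample t-test, normal approximation):
z_β = d · √n - z_{α/2}
z_β = 0.33 · √118 - 1.960
z_β = 0.33 · 10.863 - 1.960
z_β = 1.625

Power = Φ(z_β) = Φ(1.625) ≈ 0.948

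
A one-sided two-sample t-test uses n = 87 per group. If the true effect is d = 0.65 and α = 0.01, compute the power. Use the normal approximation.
Power ≈ 0.98

Power calculation (two-sample t-test, normal approximation):
z_β = d · √(n/2) - z_α
z_β = 0.65 · √(87/2) - 2.326
z_β = 0.65 · 6.595 - 2.326
z_β = 1.961

Power = Φ(z_β) = Φ(1.961) ≈ 0.975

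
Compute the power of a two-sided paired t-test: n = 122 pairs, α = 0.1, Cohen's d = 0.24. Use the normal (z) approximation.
Power ≈ 0.84

Power calculation (paired t-test, normal approximation):
z_β = d · √n - z_{α/2}
z_β = 0.24 · √122 - 1.645
z_β = 0.24 · 11.045 - 1.645
z_β = 1.006

Power = Φ(z_β) = Φ(1.006) ≈ 0.843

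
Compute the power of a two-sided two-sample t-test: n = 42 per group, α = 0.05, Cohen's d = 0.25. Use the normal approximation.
Power ≈ 0.21

Power calculation (two-sample t-test, normal approximation):
z_β = d · √(n/2) - z_{α/2}
z_β = 0.25 · √(42/2) - 1.960
z_β = 0.25 · 4.583 - 1.960
z_β = -0.814

Power = Φ(z_β) = Φ(-0.814) ≈ 0.208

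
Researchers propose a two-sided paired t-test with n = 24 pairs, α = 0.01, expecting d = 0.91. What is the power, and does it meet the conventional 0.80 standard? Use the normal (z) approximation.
Power ≈ 0.97; the study is adequately powered (power ≥ 0.80)

Power calculation (paired t-test, normal approximation):
z_β = d · √n - z_{α/2}
z_β = 0.91 · √24 - 2.576
z_β = 0.91 · 4.899 - 2.576
z_β = 1.882

Power = Φ(z_β) = Φ(1.882) ≈ 0.970

Effect size d = 0.91 is large by Cohen's convention (0.2/0.5/0.8).

Threshold: power ≥ 0.80 is conventionally adequate.
Power ≈ 0.97 → the study is adequately powered (power ≥ 0.80).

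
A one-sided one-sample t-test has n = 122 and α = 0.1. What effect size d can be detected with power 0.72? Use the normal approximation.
d ≈ 0.17

Minimum detectable effect (one-sample t-test, normal approximation):
d = (z_α + z_β) / √n
d = (1.282 + 0.583) / √122
d = 1.864 / 11.045
d ≈ 0.17

By Cohen's convention (0.2 small / 0.5 medium / 0.8 large): very small effect.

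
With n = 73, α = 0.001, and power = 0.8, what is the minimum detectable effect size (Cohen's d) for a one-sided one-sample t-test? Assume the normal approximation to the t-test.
d ≈ 0.46

Minimum detectable effect (one-sample t-test, normal approximation):
d = (z_α + z_β) / √n
d = (3.090 + 0.842) / √73
d = 3.932 / 8.544
d ≈ 0.46

By Cohen's convention (0.2 small / 0.5 medium / 0.8 large): small effect.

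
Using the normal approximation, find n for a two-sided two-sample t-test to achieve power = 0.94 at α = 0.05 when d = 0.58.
n = 74 per group

Sample size formula (two-sample t-test, normal approximation):
n = 2 · ((z_{α/2} + z_β) / d)²

z_{α/2} = 1.960 (for α = 0.05, two-sided)
z_β = 1.555 (for power = 0.94)
d = 0.58

n = 2 · ((1.960 + 1.555) / 0.58)²
n = 2 · (6.060)²
n ≈ 73.45
Round up to the next whole number: n = 74 per group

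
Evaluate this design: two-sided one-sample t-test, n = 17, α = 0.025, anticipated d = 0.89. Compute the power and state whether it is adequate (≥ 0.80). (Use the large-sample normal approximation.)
Power ≈ 0.92; the study is adequately powered (power ≥ 0.80)

Power calculation (one-sample t-test, normal approximation):
z_β = d · √n - z_{α/2}
z_β = 0.89 · √17 - 2.241
z_β = 0.89 · 4.123 - 2.241
z_β = 1.428

Power = Φ(z_β) = Φ(1.428) ≈ 0.923

Effect size d = 0.89 is large by Cohen's convention (0.2/0.5/0.8).

Threshold: power ≥ 0.80 is conventionally adequate.
Power ≈ 0.92 → the study is adequately powered (power ≥ 0.80).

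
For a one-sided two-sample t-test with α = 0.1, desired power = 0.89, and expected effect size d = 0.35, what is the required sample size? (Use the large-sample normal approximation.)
n = 103 per group

Sample size formula (two-sample t-test, normal approximation):
n = 2 · ((z_α + z_β) / d)²

z_α = 1.282 (for α = 0.1, one-sided)
z_β = 1.227 (for power = 0.89)
d = 0.35

n = 2 · ((1.282 + 1.227) / 0.35)²
n = 2 · (7.169)²
n ≈ 102.79
Round up to the next whole number: n = 103 per group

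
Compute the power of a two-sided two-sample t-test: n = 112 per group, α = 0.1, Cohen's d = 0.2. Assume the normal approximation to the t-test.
Power ≈ 0.44

Power calculation (two-sample t-test, normal approximation):
z_β = d · √(n/2) - z_{α/2}
z_β = 0.2 · √(112/2) - 1.645
z_β = 0.2 · 7.483 - 1.645
z_β = -0.148

Power = Φ(z_β) = Φ(-0.148) ≈ 0.441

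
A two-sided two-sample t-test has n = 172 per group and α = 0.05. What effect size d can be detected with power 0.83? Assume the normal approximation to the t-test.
d ≈ 0.31

Minimum detectable effect (two-sample t-test, normal approximation):
d = (z_{α/2} + z_β) / √(n/2)
d = (1.960 + 0.954) / √(172/2)
d = 2.914 / 9.274
d ≈ 0.31

By Cohen's convention (0.2 small / 0.5 medium / 0.8 large): small effect.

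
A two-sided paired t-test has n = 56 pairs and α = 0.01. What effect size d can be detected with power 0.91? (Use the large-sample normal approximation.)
d ≈ 0.52

Minimum detectable effect (paired t-test, normal approximation):
d = (z_{α/2} + z_β) / √n
d = (2.576 + 1.341) / √56
d = 3.917 / 7.483
d ≈ 0.52

By Cohen's convention (0.2 small / 0.5 medium / 0.8 large): medium effect.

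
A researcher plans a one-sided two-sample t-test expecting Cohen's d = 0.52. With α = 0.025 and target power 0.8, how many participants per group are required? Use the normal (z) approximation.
n = 59 per group

Sample size formula (two-sample t-test, normal approximation):
n = 2 · ((z_α + z_β) / d)²

z_α = 1.960 (for α = 0.025, one-sided)
z_β = 0.842 (for power = 0.8)
d = 0.52

n = 2 · ((1.960 + 0.842) / 0.52)²
n = 2 · (5.388)²
n ≈ 58.06
Round up to the next whole number: n = 59 per group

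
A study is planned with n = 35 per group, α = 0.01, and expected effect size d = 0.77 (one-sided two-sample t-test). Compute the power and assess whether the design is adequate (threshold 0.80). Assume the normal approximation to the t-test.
Power ≈ 0.81; the study is adequately powered (power ≥ 0.80)

Power calculation (two-sample t-test, normal approximation):
z_β = d · √(n/2) - z_α
z_β = 0.77 · √(35/2) - 2.326
z_β = 0.77 · 4.183 - 2.326
z_β = 0.895

Power = Φ(z_β) = Φ(0.895) ≈ 0.815

Effect size d = 0.77 is medium by Cohen's convention (0.2/0.5/0.8).

Threshold: power ≥ 0.80 is conventionally adequate.
Power ≈ 0.81 → the study is adequately powered (power ≥ 0.80).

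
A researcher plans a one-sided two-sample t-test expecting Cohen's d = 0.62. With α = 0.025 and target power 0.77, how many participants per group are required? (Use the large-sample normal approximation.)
n = 38 per group

Sample size formula (two-sample t-test, normal approximation):
n = 2 · ((z_α + z_β) / d)²

z_α = 1.960 (for α = 0.025, one-sided)
z_β = 0.739 (for power = 0.77)
d = 0.62

n = 2 · ((1.960 + 0.739) / 0.62)²
n = 2 · (4.353)²
n ≈ 37.90
Round up to the next whole number: n = 38 per group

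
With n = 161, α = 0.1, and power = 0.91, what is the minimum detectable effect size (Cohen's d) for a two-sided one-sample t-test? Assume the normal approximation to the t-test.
d ≈ 0.24

Minimum detectable effect (one-sample t-test, normal approximation):
d = (z_{α/2} + z_β) / √n
d = (1.645 + 1.341) / √161
d = 2.986 / 12.689
d ≈ 0.24

By Cohen's convention (0.2 small / 0.5 medium / 0.8 large): small effect.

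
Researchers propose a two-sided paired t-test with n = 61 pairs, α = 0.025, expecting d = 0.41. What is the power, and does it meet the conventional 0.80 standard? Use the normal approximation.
Power ≈ 0.83; the study is adequately powered (power ≥ 0.80)

Power calculation (paired t-test, normal approximation):
z_β = d · √n - z_{α/2}
z_β = 0.41 · √61 - 2.241
z_β = 0.41 · 7.810 - 2.241
z_β = 0.961

Power = Φ(z_β) = Φ(0.961) ≈ 0.832

Effect size d = 0.41 is small by Cohen's convention (0.2/0.5/0.8).

Threshold: power ≥ 0.80 is conventionally adequate.
Power ≈ 0.83 → the study is adequately powered (power ≥ 0.80).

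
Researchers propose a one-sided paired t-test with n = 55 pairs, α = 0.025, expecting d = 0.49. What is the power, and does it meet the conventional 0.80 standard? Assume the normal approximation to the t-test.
Power ≈ 0.95; the study is adequately powered (power ≥ 0.80)

Power calculation (paired t-test, normal approximation):
z_β = d · √n - z_α
z_β = 0.49 · √55 - 1.960
z_β = 0.49 · 7.416 - 1.960
z_β = 1.674

Power = Φ(z_β) = Φ(1.674) ≈ 0.953

Effect size d = 0.49 is small by Cohen's convention (0.2/0.5/0.8).

Threshold: power ≥ 0.80 is conventionally adequate.
Power ≈ 0.95 → the study is adequately powered (power ≥ 0.80).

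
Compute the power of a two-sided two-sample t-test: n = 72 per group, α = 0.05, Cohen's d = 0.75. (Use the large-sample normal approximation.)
Power ≈ 0.99

Power calculation (two-sample t-test, normal approximation):
z_β = d · √(n/2) - z_{α/2}
z_β = 0.75 · √(72/2) - 1.960
z_β = 0.75 · 6.000 - 1.960
z_β = 2.540

Power = Φ(z_β) = Φ(2.540) ≈ 0.994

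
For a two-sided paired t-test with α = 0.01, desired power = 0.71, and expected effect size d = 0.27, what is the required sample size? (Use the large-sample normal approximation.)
n = 135 pairs

Sample size formula (paired t-test, normal approximation):
n = ((z_{α/2} + z_β) / d)²

z_{α/2} = 2.576 (for α = 0.01, two-sided)
z_β = 0.553 (for power = 0.71)
d = 0.27

n = ((2.576 + 0.553) / 0.27)²
n = (11.589)²
n ≈ 134.30
Round up to the next whole number: n = 135 pairs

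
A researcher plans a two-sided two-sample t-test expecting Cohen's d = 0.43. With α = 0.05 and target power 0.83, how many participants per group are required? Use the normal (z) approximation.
n = 92 per group

Sample size formula (two-sample t-test, normal approximation):
n = 2 · ((z_{α/2} + z_β) / d)²

z_{α/2} = 1.960 (for α = 0.05, two-sided)
z_β = 0.954 (for power = 0.83)
d = 0.43

n = 2 · ((1.960 + 0.954) / 0.43)²
n = 2 · (6.777)²
n ≈ 91.86
Round up to the next whole number: n = 92 per group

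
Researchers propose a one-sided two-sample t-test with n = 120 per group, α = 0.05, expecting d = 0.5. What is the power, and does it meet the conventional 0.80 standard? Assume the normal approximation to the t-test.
Power ≈ 0.99; the study is adequately powered (power ≥ 0.80)

Power calculation (two-sample t-test, normal approximation):
z_β = d · √(n/2) - z_α
z_β = 0.5 · √(120/2) - 1.645
z_β = 0.5 · 7.746 - 1.645
z_β = 2.228

Power = Φ(z_β) = Φ(2.228) ≈ 0.987

Effect size d = 0.5 is medium by Cohen's convention (0.2/0.5/0.8).

Threshold: power ≥ 0.80 is conventionally adequate.
Power ≈ 0.99 → the study is adequately powered (power ≥ 0.80).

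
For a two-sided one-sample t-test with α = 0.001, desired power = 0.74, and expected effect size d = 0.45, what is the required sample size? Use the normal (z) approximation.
n = 77

Sample size formula (one-sample t-test, normal approximation):
n = ((z_{α/2} + z_β) / d)²

z_{α/2} = 3.291 (for α = 0.001, two-sided)
z_β = 0.643 (for power = 0.74)
d = 0.45

n = ((3.291 + 0.643) / 0.45)²
n = (8.742)²
n ≈ 76.42
Round up to the next whole number: n = 77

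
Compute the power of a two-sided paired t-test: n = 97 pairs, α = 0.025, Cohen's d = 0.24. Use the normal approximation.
Power ≈ 0.55

Power calculation (paired t-test, normal approximation):
z_β = d · √n - z_{α/2}
z_β = 0.24 · √97 - 2.241
z_β = 0.24 · 9.849 - 2.241
z_β = 0.122

Power = Φ(z_β) = Φ(0.122) ≈ 0.549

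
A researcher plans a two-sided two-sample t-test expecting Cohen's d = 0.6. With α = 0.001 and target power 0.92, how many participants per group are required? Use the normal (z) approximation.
n = 123 per group

Sample size formula (two-sample t-test, normal approximation):
n = 2 · ((z_{α/2} + z_β) / d)²

z_{α/2} = 3.291 (for α = 0.001, two-sided)
z_β = 1.405 (for power = 0.92)
d = 0.6

n = 2 · ((3.291 + 1.405) / 0.6)²
n = 2 · (7.827)²
n ≈ 122.52
Round up to the next whole number: n = 123 per group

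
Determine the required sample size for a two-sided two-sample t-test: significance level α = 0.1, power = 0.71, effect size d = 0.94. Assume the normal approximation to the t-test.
n = 11 per group

Sample size formula (two-sample t-test, normal approximation):
n = 2 · ((z_{α/2} + z_β) / d)²

z_{α/2} = 1.645 (for α = 0.1, two-sided)
z_β = 0.553 (for power = 0.71)
d = 0.94

n = 2 · ((1.645 + 0.553) / 0.94)²
n = 2 · (2.338)²
n ≈ 10.93
Round up to the next whole number: n = 11 per group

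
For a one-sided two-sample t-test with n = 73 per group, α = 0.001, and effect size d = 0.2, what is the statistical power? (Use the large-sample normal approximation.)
Power ≈ 0.03

Power calculation (two-sample t-test, normal approximation):
z_β = d · √(n/2) - z_α
z_β = 0.2 · √(73/2) - 3.090
z_β = 0.2 · 6.042 - 3.090
z_β = -1.882

Power = Φ(z_β) = Φ(-1.882) ≈ 0.030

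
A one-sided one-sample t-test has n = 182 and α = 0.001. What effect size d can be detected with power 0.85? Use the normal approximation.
d ≈ 0.31

Minimum detectable effect (one-sample t-test, normal approximation):
d = (z_α + z_β) / √n
d = (3.090 + 1.036) / √182
d = 4.127 / 13.491
d ≈ 0.31

By Cohen's convention (0.2 small / 0.5 medium / 0.8 large): small effect.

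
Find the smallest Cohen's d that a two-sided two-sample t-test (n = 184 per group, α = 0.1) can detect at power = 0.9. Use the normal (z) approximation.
d ≈ 0.31

Minimum detectable effect (two-sample t-test, normal approximation):
d = (z_{α/2} + z_β) / √(n/2)
d = (1.645 + 1.282) / √(184/2)
d = 2.926 / 9.592
d ≈ 0.31

By Cohen's convention (0.2 small / 0.5 medium / 0.8 large): small effect.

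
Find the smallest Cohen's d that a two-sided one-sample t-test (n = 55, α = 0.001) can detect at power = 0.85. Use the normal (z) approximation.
d ≈ 0.58

Minimum detectable effect (one-sample t-test, normal approximation):
d = (z_{α/2} + z_β) / √n
d = (3.291 + 1.036) / √55
d = 4.327 / 7.416
d ≈ 0.58

By Cohen's convention (0.2 small / 0.5 medium / 0.8 large): medium effect.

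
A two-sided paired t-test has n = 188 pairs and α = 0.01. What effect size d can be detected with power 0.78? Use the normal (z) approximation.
d ≈ 0.24

Minimum detectable effect (paired t-test, normal approximation):
d = (z_{α/2} + z_β) / √n
d = (2.576 + 0.772) / √188
d = 3.348 / 13.711
d ≈ 0.24

By Cohen's convention (0.2 small / 0.5 medium / 0.8 large): small effect.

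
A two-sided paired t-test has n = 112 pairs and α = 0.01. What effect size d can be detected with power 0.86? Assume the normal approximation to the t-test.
d ≈ 0.35

Minimum detectable effect (paired t-test, normal approximation):
d = (z_{α/2} + z_β) / √n
d = (2.576 + 1.080) / √112
d = 3.656 / 10.583
d ≈ 0.35

By Cohen's convention (0.2 small / 0.5 medium / 0.8 large): small effect.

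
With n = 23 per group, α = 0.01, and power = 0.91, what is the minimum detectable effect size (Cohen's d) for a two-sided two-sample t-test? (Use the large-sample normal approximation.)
d ≈ 1.15

Minimum detectable effect (two-sample t-test, normal approximation):
d = (z_{α/2} + z_β) / √(n/2)
d = (2.576 + 1.341) / √(23/2)
d = 3.917 / 3.391
d ≈ 1.15

By Cohen's convention (0.2 small / 0.5 medium / 0.8 large): large effect.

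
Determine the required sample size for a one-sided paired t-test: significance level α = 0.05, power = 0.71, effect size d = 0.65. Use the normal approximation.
n = 12 pairs

Sample size formula (paired t-test, normal approximation):
n = ((z_α + z_β) / d)²

z_α = 1.645 (for α = 0.05, one-sided)
z_β = 0.553 (for power = 0.71)
d = 0.65

n = ((1.645 + 0.553) / 0.65)²
n = (3.382)²
n ≈ 11.44
Round up to the next whole number: n = 12 pairs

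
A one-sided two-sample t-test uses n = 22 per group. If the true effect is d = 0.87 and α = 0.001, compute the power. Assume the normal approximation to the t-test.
Power ≈ 0.42

Power calculation (two-sample t-test, normal approximation):
z_β = d · √(n/2) - z_α
z_β = 0.87 · √(22/2) - 3.090
z_β = 0.87 · 3.317 - 3.090
z_β = -0.205

Power = Φ(z_β) = Φ(-0.205) ≈ 0.419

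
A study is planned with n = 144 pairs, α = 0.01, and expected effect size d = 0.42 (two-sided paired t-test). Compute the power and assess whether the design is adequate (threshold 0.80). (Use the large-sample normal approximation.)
Power ≈ 0.99; the study is adequately powered (power ≥ 0.80)

Power calculation (paired t-test, normal approximation):
z_β = d · √n - z_{α/2}
z_β = 0.42 · √144 - 2.576
z_β = 0.42 · 12.000 - 2.576
z_β = 2.464

Power = Φ(z_β) = Φ(2.464) ≈ 0.993

Effect size d = 0.42 is small by Cohen's convention (0.2/0.5/0.8).

Threshold: power ≥ 0.80 is conventionally adequate.
Power ≈ 0.99 → the study is adequately powered (power ≥ 0.80).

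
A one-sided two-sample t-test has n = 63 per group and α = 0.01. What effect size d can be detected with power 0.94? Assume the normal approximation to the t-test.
d ≈ 0.69

Minimum detectable effect (two-sample t-test, normal approximation):
d = (z_α + z_β) / √(n/2)
d = (2.326 + 1.555) / √(63/2)
d = 3.881 / 5.612
d ≈ 0.69

By Cohen's convention (0.2 small / 0.5 medium / 0.8 large): medium effect.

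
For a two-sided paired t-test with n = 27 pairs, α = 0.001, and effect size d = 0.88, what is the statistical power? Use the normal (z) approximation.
Power ≈ 0.90

Power calculation (paired t-test, normal approximation):
z_β = d · √n - z_{α/2}
z_β = 0.88 · √27 - 3.291
z_β = 0.88 · 5.196 - 3.291
z_β = 1.282

Power = Φ(z_β) = Φ(1.282) ≈ 0.900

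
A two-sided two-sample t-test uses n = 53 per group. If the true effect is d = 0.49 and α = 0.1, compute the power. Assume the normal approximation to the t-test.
Power ≈ 0.81

Power calculation (two-sample t-test, normal approximation):
z_β = d · √(n/2) - z_{α/2}
z_β = 0.49 · √(53/2) - 1.645
z_β = 0.49 · 5.148 - 1.645
z_β = 0.878

Power = Φ(z_β) = Φ(0.878) ≈ 0.810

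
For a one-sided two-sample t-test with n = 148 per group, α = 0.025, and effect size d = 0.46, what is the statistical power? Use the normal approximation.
Power ≈ 0.98

Power calculation (two-sample t-test, normal approximation):
z_β = d · √(n/2) - z_α
z_β = 0.46 · √(148/2) - 1.960
z_β = 0.46 · 8.602 - 1.960
z_β = 1.997

Power = Φ(z_β) = Φ(1.997) ≈ 0.977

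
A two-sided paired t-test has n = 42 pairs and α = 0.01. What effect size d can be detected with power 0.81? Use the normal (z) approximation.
d ≈ 0.53

Minimum detectable effect (paired t-test, normal approximation):
d = (z_{α/2} + z_β) / √n
d = (2.576 + 0.878) / √42
d = 3.454 / 6.481
d ≈ 0.53

By Cohen's convention (0.2 small / 0.5 medium / 0.8 large): medium effect.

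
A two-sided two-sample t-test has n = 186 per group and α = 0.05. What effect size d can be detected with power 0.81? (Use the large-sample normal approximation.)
d ≈ 0.29

Minimum detectable effect (two-sample t-test, normal approximation):
d = (z_{α/2} + z_β) / √(n/2)
d = (1.960 + 0.878) / √(186/2)
d = 2.838 / 9.644
d ≈ 0.29

By Cohen's convention (0.2 small / 0.5 medium / 0.8 large): small effect.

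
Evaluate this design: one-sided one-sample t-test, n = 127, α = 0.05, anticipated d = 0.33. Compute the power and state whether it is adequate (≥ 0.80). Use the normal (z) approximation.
Power ≈ 0.98; the study is adequately powered (power ≥ 0.80)

Power calculation (one-sample t-test, normal approximation):
z_β = d · √n - z_α
z_β = 0.33 · √127 - 1.645
z_β = 0.33 · 11.269 - 1.645
z_β = 2.074

Power = Φ(z_β) = Φ(2.074) ≈ 0.981

Effect size d = 0.33 is small by Cohen's convention (0.2/0.5/0.8).

Threshold: power ≥ 0.80 is conventionally adequate.
Power ≈ 0.98 → the study is adequately powered (power ≥ 0.80).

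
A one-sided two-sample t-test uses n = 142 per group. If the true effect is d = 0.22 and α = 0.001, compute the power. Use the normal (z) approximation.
Power ≈ 0.11

Power calculation (two-sample t-test, normal approximation):
z_β = d · √(n/2) - z_α
z_β = 0.22 · √(142/2) - 3.090
z_β = 0.22 · 8.426 - 3.090
z_β = -1.236

Power = Φ(z_β) = Φ(-1.236) ≈ 0.108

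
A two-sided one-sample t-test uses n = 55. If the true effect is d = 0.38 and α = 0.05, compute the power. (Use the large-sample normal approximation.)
Power ≈ 0.80

Power calculation (one-sample t-test, normal approximation):
z_β = d · √n - z_{α/2}
z_β = 0.38 · √55 - 1.960
z_β = 0.38 · 7.416 - 1.960
z_β = 0.858

Power = Φ(z_β) = Φ(0.858) ≈ 0.805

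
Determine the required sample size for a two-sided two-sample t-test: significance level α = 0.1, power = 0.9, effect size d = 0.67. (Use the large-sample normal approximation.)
n = 39 per group

Sample size formula (two-sample t-test, normal approximation):
n = 2 · ((z_{α/2} + z_β) / d)²

z_{α/2} = 1.645 (for α = 0.1, two-sided)
z_β = 1.282 (for power = 0.9)
d = 0.67

n = 2 · ((1.645 + 1.282) / 0.67)²
n = 2 · (4.369)²
n ≈ 38.18
Round up to the next whole number: n = 39 per group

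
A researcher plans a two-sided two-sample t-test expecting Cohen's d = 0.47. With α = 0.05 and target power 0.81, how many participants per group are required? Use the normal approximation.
n = 73 per group

Sample size formula (two-sample t-test, normal approximation):
n = 2 · ((z_{α/2} + z_β) / d)²

z_{α/2} = 1.960 (for α = 0.05, two-sided)
z_β = 0.878 (for power = 0.81)
d = 0.47

n = 2 · ((1.960 + 0.878) / 0.47)²
n = 2 · (6.038)²
n ≈ 72.91
Round up to the next whole number: n = 73 per group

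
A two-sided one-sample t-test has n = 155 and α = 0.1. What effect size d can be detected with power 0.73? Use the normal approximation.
d ≈ 0.18

Minimum detectable effect (one-sample t-test, normal approximation):
d = (z_{α/2} + z_β) / √n
d = (1.645 + 0.613) / √155
d = 2.258 / 12.450
d ≈ 0.18

By Cohen's convention (0.2 small / 0.5 medium / 0.8 large): very small effect.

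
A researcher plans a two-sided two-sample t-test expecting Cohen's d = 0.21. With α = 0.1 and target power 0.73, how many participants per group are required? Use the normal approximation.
n = 232 per group

Sample size formula (two-sample t-test, normal approximation):
n = 2 · ((z_{α/2} + z_β) / d)²

z_{α/2} = 1.645 (for α = 0.1, two-sided)
z_β = 0.613 (for power = 0.73)
d = 0.21

n = 2 · ((1.645 + 0.613) / 0.21)²
n = 2 · (10.752)²
n ≈ 231.21
Round up to the next whole number: n = 232 per group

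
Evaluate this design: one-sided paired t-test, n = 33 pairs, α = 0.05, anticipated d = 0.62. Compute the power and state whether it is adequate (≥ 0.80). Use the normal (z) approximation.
Power ≈ 0.97; the study is adequately powered (power ≥ 0.80)

Power calculation (paired t-test, normal approximation):
z_β = d · √n - z_α
z_β = 0.62 · √33 - 1.645
z_β = 0.62 · 5.745 - 1.645
z_β = 1.917

Power = Φ(z_β) = Φ(1.917) ≈ 0.972

Effect size d = 0.62 is medium by Cohen's convention (0.2/0.5/0.8).

Threshold: power ≥ 0.80 is conventionally adequate.
Power ≈ 0.97 → the study is adequately powered (power ≥ 0.80).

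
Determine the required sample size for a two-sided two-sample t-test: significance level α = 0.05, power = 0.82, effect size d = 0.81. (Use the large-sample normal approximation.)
n = 26 per group

Sample size formula (two-sample t-test, normal approximation):
n = 2 · ((z_{α/2} + z_β) / d)²

z_{α/2} = 1.960 (for α = 0.05, two-sided)
z_β = 0.915 (for power = 0.82)
d = 0.81

n = 2 · ((1.960 + 0.915) / 0.81)²
n = 2 · (3.549)²
n ≈ 25.19
Round up to the next whole number: n = 26 per group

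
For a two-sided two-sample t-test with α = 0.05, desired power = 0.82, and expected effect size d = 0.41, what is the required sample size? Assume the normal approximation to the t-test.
n = 99 per group

Sample size formula (two-sample t-test, normal approximation):
n = 2 · ((z_{α/2} + z_β) / d)²

z_{α/2} = 1.960 (for α = 0.05, two-sided)
z_β = 0.915 (for power = 0.82)
d = 0.41

n = 2 · ((1.960 + 0.915) / 0.41)²
n = 2 · (7.012)²
n ≈ 98.34
Round up to the next whole number: n = 99 per group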